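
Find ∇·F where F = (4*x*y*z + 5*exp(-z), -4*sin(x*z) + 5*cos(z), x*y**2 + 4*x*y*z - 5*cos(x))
4*y*(x + z)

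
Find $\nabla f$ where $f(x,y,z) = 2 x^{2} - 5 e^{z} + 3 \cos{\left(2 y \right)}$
(4*x, -6*sin(2*y), -5*exp(z))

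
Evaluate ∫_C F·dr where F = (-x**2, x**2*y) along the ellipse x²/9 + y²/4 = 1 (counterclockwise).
0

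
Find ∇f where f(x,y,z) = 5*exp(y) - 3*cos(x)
(3*sin(x), 5*exp(y), 0)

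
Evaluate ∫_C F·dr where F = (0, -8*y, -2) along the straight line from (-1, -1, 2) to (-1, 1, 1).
2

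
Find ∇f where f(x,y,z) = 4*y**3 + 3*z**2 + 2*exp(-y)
(0, 12*y**2 - 2*exp(-y), 6*z)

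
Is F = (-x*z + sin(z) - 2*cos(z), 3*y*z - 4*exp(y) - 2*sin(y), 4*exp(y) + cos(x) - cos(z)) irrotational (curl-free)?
No, ∇×F = (-3*y + 4*exp(y), -x + sin(x) + 2*sin(z) + cos(z), 0)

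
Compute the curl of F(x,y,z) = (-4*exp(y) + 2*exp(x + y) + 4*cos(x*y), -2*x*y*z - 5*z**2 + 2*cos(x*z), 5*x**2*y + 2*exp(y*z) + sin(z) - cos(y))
(5*x**2 + 2*x*y + 2*x*sin(x*z) + 2*z*exp(y*z) + 10*z + sin(y), -10*x*y, 4*x*sin(x*y) - 2*y*z - 2*z*sin(x*z) + 4*exp(y) - 2*exp(x + y))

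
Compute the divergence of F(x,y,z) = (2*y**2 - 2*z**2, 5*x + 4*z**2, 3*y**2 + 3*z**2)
6*z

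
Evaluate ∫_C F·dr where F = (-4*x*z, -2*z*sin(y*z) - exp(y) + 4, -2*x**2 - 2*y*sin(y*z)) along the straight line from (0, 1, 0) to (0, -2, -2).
-14 + 2*cos(4) - exp(-2) + E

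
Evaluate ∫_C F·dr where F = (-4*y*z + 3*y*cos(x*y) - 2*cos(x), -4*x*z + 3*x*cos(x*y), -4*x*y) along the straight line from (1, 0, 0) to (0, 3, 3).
2*sin(1)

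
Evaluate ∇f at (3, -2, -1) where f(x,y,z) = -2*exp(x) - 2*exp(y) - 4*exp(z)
(-2*exp(3), -2*exp(-2), -4*exp(-1))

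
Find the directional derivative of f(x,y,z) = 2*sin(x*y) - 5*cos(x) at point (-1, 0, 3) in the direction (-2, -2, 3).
2*sqrt(17)*(2 + 5*sin(1))/17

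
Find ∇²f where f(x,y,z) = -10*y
0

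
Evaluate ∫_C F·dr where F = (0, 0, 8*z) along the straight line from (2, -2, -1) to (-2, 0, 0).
-4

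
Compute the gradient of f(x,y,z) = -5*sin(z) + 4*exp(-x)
(-4*exp(-x), 0, -5*cos(z))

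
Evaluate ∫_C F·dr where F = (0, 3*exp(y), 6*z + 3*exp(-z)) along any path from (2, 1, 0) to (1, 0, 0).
3 - 3*E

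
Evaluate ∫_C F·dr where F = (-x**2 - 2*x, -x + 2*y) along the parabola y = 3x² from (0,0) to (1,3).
17/3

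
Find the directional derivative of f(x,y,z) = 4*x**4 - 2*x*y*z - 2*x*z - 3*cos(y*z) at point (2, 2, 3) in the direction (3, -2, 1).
3*sqrt(14)*(57 - 2*sin(6))/7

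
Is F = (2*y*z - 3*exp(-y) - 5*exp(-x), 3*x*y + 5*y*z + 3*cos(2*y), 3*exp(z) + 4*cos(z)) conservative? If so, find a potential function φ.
No, ∇×F = (-5*y, 2*y, 3*y - 2*z - 3*exp(-y)) ≠ 0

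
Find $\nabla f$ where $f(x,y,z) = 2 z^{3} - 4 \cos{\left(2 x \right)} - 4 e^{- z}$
(8*sin(2*x), 0, 6*z**2 + 4*exp(-z))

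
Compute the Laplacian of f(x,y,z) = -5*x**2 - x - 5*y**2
-20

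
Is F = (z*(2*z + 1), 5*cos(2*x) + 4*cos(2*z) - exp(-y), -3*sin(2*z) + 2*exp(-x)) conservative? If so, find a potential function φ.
No, ∇×F = (8*sin(2*z), 4*z + 1 + 2*exp(-x), -10*sin(2*x)) ≠ 0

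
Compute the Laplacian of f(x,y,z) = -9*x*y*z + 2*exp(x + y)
4*exp(x + y)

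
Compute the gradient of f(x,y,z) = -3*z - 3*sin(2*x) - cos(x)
(sin(x) - 6*cos(2*x), 0, -3)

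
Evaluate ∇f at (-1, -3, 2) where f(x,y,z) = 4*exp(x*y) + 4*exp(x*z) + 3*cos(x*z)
(-12*exp(3) + 8*exp(-2) + 6*sin(2), -4*exp(3), -3*sin(2) - 4*exp(-2))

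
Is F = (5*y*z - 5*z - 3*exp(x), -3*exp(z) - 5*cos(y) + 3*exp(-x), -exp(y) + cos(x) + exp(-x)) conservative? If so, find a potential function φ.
No, ∇×F = (-exp(y) + 3*exp(z), 5*y + sin(x) - 5 + exp(-x), -5*z - 3*exp(-x)) ≠ 0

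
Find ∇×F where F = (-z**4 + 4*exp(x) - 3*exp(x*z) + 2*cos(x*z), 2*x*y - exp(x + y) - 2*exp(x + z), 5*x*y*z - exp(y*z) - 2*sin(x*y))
(5*x*z - 2*x*cos(x*y) - z*exp(y*z) + 2*exp(x + z), -3*x*exp(x*z) - 2*x*sin(x*z) - 5*y*z + 2*y*cos(x*y) - 4*z**3, 2*y - exp(x + y) - 2*exp(x + z))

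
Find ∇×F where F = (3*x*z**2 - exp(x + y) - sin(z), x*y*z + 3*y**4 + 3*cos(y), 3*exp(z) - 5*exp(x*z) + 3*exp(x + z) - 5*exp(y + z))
(-x*y - 5*exp(y + z), 6*x*z + 5*z*exp(x*z) - 3*exp(x + z) - cos(z), y*z + exp(x + y))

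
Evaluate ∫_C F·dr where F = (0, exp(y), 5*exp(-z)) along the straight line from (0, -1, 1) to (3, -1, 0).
-5 + 5*exp(-1)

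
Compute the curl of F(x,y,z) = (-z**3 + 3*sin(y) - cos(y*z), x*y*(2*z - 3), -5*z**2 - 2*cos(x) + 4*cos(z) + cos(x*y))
(-x*(2*y + sin(x*y)), y*sin(x*y) + y*sin(y*z) - 3*z**2 - 2*sin(x), y*(2*z - 3) - z*sin(y*z) - 3*cos(y))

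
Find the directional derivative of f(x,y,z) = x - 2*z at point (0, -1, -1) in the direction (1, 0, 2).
-3*sqrt(5)/5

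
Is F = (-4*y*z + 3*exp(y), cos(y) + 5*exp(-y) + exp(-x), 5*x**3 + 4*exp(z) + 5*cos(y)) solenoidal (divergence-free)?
No, ∇·F = 4*exp(z) - sin(y) - 5*exp(-y)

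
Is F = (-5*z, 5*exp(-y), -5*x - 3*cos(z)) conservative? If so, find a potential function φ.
Yes, F is conservative. φ = -5*x*z - 3*sin(z) - 5*exp(-y)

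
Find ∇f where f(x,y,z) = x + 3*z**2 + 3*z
(1, 0, 6*z + 3)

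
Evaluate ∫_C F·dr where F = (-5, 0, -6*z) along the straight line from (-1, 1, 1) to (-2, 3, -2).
-4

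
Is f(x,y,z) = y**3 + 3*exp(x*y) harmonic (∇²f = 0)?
No, ∇²f = 3*x**2*exp(x*y) + 3*y**2*exp(x*y) + 6*y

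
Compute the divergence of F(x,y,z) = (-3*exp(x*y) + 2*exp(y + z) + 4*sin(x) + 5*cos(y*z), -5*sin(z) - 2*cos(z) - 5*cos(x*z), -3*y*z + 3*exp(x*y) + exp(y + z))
-3*y*exp(x*y) - 3*y + exp(y + z) + 4*cos(x)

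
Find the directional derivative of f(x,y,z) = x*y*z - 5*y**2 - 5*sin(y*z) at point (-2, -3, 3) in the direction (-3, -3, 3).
sqrt(3)*(10*cos(9) - 3)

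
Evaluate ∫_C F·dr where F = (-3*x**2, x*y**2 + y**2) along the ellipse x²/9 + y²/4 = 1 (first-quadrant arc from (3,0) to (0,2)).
3*pi/2 + 89/3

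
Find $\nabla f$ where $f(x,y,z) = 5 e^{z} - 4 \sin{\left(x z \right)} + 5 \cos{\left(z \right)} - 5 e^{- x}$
(-4*z*cos(x*z) + 5*exp(-x), 0, -4*x*cos(x*z) + 5*exp(z) - 5*sin(z))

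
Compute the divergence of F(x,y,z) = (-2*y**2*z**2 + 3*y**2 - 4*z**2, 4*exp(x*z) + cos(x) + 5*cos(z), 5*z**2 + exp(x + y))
10*z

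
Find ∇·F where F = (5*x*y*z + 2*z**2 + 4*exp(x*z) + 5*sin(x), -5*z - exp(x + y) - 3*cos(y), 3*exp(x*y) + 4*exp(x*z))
4*x*exp(x*z) + 5*y*z + 4*z*exp(x*z) - exp(x + y) + 3*sin(y) + 5*cos(x)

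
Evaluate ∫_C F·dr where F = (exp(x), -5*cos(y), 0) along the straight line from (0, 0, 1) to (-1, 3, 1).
-1 - 5*sin(3) + exp(-1)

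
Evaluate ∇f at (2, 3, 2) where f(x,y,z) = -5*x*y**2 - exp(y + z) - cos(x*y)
(-45 + 3*sin(6), -exp(5) - 60 + 2*sin(6), -exp(5))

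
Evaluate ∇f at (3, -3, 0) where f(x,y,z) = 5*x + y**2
(5, -6, 0)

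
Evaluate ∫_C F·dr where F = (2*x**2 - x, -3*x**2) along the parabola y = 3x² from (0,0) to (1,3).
-13/3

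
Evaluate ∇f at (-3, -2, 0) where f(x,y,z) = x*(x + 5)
(-1, 0, 0)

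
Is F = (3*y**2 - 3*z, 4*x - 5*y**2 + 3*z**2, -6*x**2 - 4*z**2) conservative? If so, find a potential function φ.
No, ∇×F = (-6*z, 12*x - 3, 4 - 6*y) ≠ 0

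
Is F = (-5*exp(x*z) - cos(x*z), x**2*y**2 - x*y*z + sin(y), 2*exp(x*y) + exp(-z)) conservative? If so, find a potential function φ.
No, ∇×F = (x*(y + 2*exp(x*y)), -5*x*exp(x*z) + x*sin(x*z) - 2*y*exp(x*y), y*(2*x*y - z)) ≠ 0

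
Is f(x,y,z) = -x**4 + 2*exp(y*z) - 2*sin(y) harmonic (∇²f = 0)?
No, ∇²f = -12*x**2 + 2*y**2*exp(y*z) + 2*z**2*exp(y*z) + 2*sin(y)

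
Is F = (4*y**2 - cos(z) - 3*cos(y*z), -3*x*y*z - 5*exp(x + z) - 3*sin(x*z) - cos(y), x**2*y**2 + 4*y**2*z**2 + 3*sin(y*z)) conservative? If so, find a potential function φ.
No, ∇×F = (2*x**2*y + 3*x*y + 3*x*cos(x*z) + 8*y*z**2 + 3*z*cos(y*z) + 5*exp(x + z), -2*x*y**2 + 3*y*sin(y*z) + sin(z), -3*y*z - 8*y - 3*z*sin(y*z) - 3*z*cos(x*z) - 5*exp(x + z)) ≠ 0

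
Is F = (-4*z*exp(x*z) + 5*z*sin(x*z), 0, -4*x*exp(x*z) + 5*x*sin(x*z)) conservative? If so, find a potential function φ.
Yes, F is conservative. φ = -4*exp(x*z) - 5*cos(x*z)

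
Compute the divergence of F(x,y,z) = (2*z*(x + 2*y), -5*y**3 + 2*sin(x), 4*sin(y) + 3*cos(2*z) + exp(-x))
-15*y**2 + 2*z - 6*sin(2*z)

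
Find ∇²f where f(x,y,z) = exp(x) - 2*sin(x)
exp(x) + 2*sin(x)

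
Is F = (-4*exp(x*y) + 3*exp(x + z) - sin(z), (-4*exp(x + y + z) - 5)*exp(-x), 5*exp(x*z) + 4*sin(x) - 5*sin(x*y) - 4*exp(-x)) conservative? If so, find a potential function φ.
No, ∇×F = (-5*x*cos(x*y) + 4*exp(y + z), 5*y*cos(x*y) - 5*z*exp(x*z) + 3*exp(x + z) - 4*cos(x) - cos(z) - 4*exp(-x), 4*x*exp(x*y) + 5*exp(-x)) ≠ 0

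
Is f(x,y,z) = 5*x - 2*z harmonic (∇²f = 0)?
Yes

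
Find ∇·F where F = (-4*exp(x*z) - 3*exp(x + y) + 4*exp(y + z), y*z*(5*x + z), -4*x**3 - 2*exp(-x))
z*(5*x + z) - 4*z*exp(x*z) - 3*exp(x + y)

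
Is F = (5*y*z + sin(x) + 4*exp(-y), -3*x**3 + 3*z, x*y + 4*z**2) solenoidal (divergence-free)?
No, ∇·F = 8*z + cos(x)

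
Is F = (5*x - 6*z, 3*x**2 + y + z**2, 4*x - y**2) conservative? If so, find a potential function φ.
No, ∇×F = (-2*y - 2*z, -10, 6*x) ≠ 0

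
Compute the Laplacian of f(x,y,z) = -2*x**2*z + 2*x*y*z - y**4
-12*y**2 - 4*z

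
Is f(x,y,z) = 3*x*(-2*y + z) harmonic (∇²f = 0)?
Yes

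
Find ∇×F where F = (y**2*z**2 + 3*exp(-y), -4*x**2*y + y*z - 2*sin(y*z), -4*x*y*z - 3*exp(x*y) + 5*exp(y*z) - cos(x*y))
(-4*x*z - 3*x*exp(x*y) + x*sin(x*y) + 2*y*cos(y*z) - y + 5*z*exp(y*z), y*(2*y*z + 4*z + 3*exp(x*y) - sin(x*y)), -8*x*y - 2*y*z**2 + 3*exp(-y))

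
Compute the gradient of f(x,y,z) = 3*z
(0, 0, 3)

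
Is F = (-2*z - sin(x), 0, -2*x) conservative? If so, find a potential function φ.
Yes, F is conservative. φ = -2*x*z + cos(x)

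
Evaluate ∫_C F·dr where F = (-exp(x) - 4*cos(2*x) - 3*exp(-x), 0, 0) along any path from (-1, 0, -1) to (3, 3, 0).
-exp(3) - 3*E - 2*sin(2) + 3*exp(-3) + exp(-1) - 2*sin(6)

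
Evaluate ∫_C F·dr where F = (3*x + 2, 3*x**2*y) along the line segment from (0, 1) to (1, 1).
7/2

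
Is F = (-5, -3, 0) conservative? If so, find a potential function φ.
Yes, F is conservative. φ = -5*x - 3*y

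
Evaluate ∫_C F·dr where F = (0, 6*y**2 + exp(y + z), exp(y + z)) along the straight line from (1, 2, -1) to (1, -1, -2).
-18 - E + exp(-3)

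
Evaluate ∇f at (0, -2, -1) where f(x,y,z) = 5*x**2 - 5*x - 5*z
(-5, 0, -5)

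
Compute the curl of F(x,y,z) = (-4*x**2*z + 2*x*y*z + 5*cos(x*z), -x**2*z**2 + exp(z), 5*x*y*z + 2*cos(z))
(2*x**2*z + 5*x*z - exp(z), -4*x**2 + 2*x*y - 5*x*sin(x*z) - 5*y*z, 2*x*z*(-z - 1))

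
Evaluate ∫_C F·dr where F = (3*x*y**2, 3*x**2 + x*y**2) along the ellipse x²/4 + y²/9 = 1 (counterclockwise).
27*pi/2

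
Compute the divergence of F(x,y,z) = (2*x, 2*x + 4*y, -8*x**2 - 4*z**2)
6 - 8*z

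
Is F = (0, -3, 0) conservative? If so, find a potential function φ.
Yes, F is conservative. φ = -3*y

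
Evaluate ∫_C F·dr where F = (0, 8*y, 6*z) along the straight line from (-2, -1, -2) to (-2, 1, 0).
-12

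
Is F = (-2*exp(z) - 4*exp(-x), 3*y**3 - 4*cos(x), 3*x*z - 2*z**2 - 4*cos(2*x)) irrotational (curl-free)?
No, ∇×F = (0, -3*z - 2*exp(z) - 8*sin(2*x), 4*sin(x))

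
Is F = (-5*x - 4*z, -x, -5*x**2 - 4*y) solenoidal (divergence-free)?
No, ∇·F = -5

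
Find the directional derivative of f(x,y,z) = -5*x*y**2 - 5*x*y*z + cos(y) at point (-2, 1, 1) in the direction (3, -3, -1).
sqrt(19)*(-130 + 3*sin(1))/19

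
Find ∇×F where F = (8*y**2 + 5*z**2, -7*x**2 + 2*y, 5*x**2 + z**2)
(0, -10*x + 10*z, -14*x - 16*y)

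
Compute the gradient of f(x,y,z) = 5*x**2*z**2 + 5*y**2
(10*x*z**2, 10*y, 10*x**2*z)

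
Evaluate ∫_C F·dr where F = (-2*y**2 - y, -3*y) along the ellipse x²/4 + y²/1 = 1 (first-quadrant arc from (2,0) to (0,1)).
7/6 + pi/2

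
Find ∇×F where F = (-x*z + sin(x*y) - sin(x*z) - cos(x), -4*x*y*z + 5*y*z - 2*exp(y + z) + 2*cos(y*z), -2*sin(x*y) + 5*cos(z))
(4*x*y - 2*x*cos(x*y) + 2*y*sin(y*z) - 5*y + 2*exp(y + z), -x*cos(x*z) - x + 2*y*cos(x*y), -x*cos(x*y) - 4*y*z)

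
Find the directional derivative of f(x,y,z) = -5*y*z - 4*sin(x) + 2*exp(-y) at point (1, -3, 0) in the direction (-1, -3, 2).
sqrt(14)*(2*cos(1) + 15 + 3*exp(3))/7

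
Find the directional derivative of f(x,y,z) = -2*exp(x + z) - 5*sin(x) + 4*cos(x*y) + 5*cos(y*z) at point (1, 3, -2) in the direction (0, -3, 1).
sqrt(10)*(45*E*sin(6) - 2 + 12*E*sin(3))*exp(-1)/10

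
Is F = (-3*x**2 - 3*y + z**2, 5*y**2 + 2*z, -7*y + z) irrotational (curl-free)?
No, ∇×F = (-9, 2*z, 3)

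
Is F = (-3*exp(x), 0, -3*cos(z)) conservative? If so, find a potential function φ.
Yes, F is conservative. φ = -3*exp(x) - 3*sin(z)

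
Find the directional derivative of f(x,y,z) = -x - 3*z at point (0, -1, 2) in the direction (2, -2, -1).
1/3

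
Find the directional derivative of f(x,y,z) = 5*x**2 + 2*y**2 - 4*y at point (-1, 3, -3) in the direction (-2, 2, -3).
36*sqrt(17)/17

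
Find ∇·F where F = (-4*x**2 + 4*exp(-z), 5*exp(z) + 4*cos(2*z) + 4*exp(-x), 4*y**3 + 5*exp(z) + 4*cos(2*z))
-8*x + 5*exp(z) - 8*sin(2*z)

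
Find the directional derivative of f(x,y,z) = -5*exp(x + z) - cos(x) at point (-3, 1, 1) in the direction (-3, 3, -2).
sqrt(22)*(3*exp(2)*sin(3) + 25)*exp(-2)/22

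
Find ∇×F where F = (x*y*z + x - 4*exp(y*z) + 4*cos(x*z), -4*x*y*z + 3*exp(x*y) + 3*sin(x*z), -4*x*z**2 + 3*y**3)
(4*x*y - 3*x*cos(x*z) + 9*y**2, x*y - 4*x*sin(x*z) - 4*y*exp(y*z) + 4*z**2, -x*z - 4*y*z + 3*y*exp(x*y) + 4*z*exp(y*z) + 3*z*cos(x*z))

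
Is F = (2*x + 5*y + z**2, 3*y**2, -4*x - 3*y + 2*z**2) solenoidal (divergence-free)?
No, ∇·F = 6*y + 4*z + 2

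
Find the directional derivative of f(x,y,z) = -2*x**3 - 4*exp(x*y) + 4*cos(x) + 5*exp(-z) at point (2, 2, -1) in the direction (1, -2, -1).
sqrt(6)*(-24 - 4*sin(2) + 5*E + 8*exp(4))/6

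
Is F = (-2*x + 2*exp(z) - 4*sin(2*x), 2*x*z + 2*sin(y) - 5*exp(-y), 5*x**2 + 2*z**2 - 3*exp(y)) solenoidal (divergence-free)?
No, ∇·F = 4*z - 8*cos(2*x) + 2*cos(y) - 2 + 5*exp(-y)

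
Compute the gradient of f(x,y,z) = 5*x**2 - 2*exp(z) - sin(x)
(10*x - cos(x), 0, -2*exp(z))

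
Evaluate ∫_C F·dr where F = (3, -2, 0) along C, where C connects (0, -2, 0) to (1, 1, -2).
-3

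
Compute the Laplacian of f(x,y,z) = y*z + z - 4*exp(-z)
-4*exp(-z)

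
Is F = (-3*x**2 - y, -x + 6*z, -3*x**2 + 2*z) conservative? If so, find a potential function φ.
No, ∇×F = (-6, 6*x, 0) ≠ 0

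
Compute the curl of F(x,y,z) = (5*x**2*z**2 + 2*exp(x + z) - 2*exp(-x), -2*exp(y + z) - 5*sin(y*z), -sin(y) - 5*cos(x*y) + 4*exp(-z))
(5*x*sin(x*y) + 5*y*cos(y*z) + 2*exp(y + z) - cos(y), 10*x**2*z - 5*y*sin(x*y) + 2*exp(x + z), 0)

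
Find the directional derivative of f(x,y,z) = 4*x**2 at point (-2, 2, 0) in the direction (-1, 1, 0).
8*sqrt(2)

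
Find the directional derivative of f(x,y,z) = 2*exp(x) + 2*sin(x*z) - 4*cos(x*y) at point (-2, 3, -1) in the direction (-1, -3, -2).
sqrt(14)*(5*exp(2)*cos(2) - 1 - 6*exp(2)*sin(6))*exp(-2)/7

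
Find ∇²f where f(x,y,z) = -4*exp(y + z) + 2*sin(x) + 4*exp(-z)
-8*exp(y + z) - 2*sin(x) + 4*exp(-z)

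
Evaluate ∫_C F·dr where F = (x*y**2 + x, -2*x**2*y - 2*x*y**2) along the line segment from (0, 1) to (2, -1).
4/3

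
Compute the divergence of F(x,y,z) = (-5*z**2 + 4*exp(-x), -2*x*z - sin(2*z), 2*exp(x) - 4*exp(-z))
4*exp(-z) - 4*exp(-x)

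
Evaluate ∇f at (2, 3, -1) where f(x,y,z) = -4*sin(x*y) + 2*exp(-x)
(-12*cos(6) - 2*exp(-2), -8*cos(6), 0)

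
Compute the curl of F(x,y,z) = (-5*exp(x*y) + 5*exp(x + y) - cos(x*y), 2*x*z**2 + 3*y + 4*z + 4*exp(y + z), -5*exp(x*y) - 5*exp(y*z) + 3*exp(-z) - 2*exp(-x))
(-4*x*z - 5*x*exp(x*y) - 5*z*exp(y*z) - 4*exp(y + z) - 4, 5*y*exp(x*y) - 2*exp(-x), 5*x*exp(x*y) - x*sin(x*y) + 2*z**2 - 5*exp(x + y))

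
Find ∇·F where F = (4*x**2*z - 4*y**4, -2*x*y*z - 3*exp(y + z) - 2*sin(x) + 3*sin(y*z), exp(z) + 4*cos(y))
6*x*z + 3*z*cos(y*z) + exp(z) - 3*exp(y + z)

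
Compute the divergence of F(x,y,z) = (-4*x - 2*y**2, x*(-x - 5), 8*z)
4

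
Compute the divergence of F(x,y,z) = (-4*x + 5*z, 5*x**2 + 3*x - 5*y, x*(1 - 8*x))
-9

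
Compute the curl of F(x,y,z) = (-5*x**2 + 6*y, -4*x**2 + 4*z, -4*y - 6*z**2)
(-8, 0, -8*x - 6)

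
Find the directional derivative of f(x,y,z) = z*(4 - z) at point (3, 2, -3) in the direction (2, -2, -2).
-10*sqrt(3)/3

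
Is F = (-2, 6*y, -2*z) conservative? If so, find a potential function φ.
Yes, F is conservative. φ = -2*x + 3*y**2 - z**2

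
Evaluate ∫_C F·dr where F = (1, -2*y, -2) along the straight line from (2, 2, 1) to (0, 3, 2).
-9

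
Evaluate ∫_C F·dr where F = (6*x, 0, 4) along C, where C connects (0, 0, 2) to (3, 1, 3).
31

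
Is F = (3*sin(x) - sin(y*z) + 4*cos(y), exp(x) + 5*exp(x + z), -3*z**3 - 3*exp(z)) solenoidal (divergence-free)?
No, ∇·F = -9*z**2 - 3*exp(z) + 3*cos(x)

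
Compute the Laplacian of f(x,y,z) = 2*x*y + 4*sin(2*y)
-16*sin(2*y)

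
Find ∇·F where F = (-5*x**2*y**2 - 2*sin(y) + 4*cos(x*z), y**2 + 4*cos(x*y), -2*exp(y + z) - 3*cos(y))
-10*x*y**2 - 4*x*sin(x*y) + 2*y - 4*z*sin(x*z) - 2*exp(y + z)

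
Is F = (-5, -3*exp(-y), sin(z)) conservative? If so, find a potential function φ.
Yes, F is conservative. φ = -5*x - cos(z) + 3*exp(-y)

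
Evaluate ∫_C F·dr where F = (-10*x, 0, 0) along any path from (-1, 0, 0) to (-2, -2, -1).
-15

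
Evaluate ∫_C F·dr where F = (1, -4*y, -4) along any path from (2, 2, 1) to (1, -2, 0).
3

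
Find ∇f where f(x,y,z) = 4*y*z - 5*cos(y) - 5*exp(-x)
(5*exp(-x), 4*z + 5*sin(y), 4*y)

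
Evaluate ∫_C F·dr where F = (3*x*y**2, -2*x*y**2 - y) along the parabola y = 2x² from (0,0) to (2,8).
-3424/7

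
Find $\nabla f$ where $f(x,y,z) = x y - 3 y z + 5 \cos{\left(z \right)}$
(y, x - 3*z, -3*y - 5*sin(z))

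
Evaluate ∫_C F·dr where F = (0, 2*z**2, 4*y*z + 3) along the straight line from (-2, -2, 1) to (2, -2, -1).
-6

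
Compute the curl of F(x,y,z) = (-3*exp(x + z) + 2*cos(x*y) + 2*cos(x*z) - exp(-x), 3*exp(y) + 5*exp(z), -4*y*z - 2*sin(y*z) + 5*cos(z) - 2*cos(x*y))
(2*x*sin(x*y) - 2*z*cos(y*z) - 4*z - 5*exp(z), -2*x*sin(x*z) - 2*y*sin(x*y) - 3*exp(x + z), 2*x*sin(x*y))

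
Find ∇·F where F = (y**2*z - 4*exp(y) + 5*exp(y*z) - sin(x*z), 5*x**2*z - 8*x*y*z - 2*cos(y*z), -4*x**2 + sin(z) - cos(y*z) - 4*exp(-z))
-8*x*z + y*sin(y*z) + 2*z*sin(y*z) - z*cos(x*z) + cos(z) + 4*exp(-z)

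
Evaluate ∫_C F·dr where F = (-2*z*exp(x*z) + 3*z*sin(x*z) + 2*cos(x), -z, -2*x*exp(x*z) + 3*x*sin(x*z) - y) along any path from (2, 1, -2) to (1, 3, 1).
-2*E - 5 + 3*cos(4) - 2*sin(2) - 3*cos(1) + 2*exp(-4) + 2*sin(1)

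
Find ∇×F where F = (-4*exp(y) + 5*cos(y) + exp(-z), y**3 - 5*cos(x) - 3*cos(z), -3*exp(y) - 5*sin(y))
(-3*exp(y) - 3*sin(z) - 5*cos(y), -exp(-z), 4*exp(y) + 5*sin(x) + 5*sin(y))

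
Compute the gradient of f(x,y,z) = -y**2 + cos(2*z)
(0, -2*y, -2*sin(2*z))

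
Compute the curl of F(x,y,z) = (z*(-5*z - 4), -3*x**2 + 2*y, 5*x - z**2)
(0, -10*z - 9, -6*x)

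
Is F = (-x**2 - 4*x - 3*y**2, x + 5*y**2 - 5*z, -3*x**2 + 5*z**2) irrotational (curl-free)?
No, ∇×F = (5, 6*x, 6*y + 1)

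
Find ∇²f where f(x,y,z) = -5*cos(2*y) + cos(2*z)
20*cos(2*y) - 4*cos(2*z)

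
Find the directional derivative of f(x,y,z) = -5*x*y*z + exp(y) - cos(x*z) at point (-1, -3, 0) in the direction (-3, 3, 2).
3*sqrt(22)*(1 - 10*exp(3))*exp(-3)/22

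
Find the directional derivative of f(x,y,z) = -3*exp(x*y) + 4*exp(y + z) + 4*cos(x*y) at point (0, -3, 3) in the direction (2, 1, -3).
5*sqrt(14)/7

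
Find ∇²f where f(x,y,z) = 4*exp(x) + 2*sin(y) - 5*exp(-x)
4*exp(x) - 2*sin(y) - 5*exp(-x)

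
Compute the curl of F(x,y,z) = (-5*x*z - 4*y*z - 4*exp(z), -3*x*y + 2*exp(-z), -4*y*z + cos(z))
(-4*z + 2*exp(-z), -5*x - 4*y - 4*exp(z), -3*y + 4*z)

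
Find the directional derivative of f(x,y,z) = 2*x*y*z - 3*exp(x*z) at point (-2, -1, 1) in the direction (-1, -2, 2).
5*exp(-2) + 6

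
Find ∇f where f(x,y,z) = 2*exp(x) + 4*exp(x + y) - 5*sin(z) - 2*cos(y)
(2*exp(x) + 4*exp(x + y), 4*exp(x + y) + 2*sin(y), -5*cos(z))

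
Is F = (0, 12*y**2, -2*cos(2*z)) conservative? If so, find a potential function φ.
Yes, F is conservative. φ = 4*y**3 - sin(2*z)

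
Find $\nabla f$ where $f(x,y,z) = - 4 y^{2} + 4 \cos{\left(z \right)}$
(0, -8*y, -4*sin(z))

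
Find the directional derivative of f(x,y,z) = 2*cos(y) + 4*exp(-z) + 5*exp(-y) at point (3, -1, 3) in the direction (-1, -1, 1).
sqrt(3)*(-2*exp(3)*sin(1) - 4 + 5*exp(4))*exp(-3)/3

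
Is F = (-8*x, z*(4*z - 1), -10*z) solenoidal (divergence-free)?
No, ∇·F = -18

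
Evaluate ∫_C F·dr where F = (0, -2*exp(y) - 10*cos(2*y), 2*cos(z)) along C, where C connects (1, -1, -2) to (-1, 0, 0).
-3*sin(2) - 2 + 2*exp(-1)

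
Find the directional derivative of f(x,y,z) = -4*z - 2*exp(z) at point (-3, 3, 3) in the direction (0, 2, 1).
2*sqrt(5)*(-exp(3) - 2)/5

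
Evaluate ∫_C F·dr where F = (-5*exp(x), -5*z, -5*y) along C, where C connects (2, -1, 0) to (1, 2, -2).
-5*E + 20 + 5*exp(2)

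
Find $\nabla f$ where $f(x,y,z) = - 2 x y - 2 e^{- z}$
(-2*y, -2*x, 2*exp(-z))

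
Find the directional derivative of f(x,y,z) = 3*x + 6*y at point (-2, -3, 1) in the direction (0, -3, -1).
-9*sqrt(10)/5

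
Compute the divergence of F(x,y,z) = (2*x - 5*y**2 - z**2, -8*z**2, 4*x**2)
2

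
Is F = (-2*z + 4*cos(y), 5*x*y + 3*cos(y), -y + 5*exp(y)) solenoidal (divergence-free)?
No, ∇·F = 5*x - 3*sin(y)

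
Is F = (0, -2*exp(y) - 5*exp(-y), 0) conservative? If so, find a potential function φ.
Yes, F is conservative. φ = -2*exp(y) + 5*exp(-y)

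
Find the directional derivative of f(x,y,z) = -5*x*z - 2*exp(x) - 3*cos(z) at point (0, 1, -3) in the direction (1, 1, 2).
sqrt(6)*(13/6 - sin(3))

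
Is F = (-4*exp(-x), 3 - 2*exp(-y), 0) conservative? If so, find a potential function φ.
Yes, F is conservative. φ = 3*y + 2*exp(-y) + 4*exp(-x)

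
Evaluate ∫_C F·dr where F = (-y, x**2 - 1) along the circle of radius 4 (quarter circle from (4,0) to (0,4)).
4*pi + 116/3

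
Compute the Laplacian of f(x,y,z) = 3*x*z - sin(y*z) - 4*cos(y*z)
(y**2 + z**2)*(sin(y*z) + 4*cos(y*z))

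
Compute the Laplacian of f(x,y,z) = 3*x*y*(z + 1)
0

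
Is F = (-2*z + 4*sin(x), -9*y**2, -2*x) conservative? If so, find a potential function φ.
Yes, F is conservative. φ = -2*x*z - 3*y**3 - 4*cos(x)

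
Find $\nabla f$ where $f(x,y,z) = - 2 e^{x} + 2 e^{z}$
(-2*exp(x), 0, 2*exp(z))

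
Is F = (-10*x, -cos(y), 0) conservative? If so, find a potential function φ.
Yes, F is conservative. φ = -5*x**2 - sin(y)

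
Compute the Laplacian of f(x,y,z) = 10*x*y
0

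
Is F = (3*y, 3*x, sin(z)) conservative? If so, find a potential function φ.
Yes, F is conservative. φ = 3*x*y - cos(z)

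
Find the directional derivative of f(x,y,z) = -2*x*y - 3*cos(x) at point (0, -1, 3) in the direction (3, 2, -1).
3*sqrt(14)/7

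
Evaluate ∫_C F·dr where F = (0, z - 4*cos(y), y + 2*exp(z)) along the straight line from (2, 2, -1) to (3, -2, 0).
-2*exp(-1) + 4 + 8*sin(2)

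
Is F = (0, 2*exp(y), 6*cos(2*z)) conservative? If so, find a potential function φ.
Yes, F is conservative. φ = 2*exp(y) + 3*sin(2*z)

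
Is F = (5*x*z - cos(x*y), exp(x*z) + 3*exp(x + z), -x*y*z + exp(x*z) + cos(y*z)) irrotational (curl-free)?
No, ∇×F = (-x*z - x*exp(x*z) - z*sin(y*z) - 3*exp(x + z), 5*x + y*z - z*exp(x*z), -x*sin(x*y) + z*exp(x*z) + 3*exp(x + z))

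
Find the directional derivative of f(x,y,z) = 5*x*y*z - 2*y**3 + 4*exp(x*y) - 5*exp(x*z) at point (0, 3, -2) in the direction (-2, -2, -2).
62*sqrt(3)/3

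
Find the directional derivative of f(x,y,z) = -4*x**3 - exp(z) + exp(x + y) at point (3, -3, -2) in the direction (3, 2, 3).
sqrt(22)*(-319*exp(2) - 3)*exp(-2)/22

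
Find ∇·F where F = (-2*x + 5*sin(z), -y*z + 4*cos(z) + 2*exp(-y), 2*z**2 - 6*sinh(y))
3*z - 2 - 2*exp(-y)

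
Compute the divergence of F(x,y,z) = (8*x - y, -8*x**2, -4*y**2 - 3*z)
5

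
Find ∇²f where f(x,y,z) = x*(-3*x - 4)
-6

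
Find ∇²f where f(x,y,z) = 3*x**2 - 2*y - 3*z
6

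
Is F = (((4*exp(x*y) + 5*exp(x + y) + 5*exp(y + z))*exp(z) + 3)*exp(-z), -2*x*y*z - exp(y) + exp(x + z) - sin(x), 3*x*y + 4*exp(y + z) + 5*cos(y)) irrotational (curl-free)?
No, ∇×F = (2*x*y + 3*x - exp(x + z) + 4*exp(y + z) - 5*sin(y), -3*y + 5*exp(y + z) - 3*exp(-z), -4*x*exp(x*y) - 2*y*z - 5*exp(x + y) + exp(x + z) - 5*exp(y + z) - cos(x))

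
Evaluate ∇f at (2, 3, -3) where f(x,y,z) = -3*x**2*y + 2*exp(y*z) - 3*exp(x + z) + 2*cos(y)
(-36 - 3*exp(-1), -12 - 2*sin(3) - 6*exp(-9), 3*(2 - exp(8))*exp(-9))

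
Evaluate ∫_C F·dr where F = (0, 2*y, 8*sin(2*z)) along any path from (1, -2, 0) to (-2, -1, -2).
1 - 4*cos(4)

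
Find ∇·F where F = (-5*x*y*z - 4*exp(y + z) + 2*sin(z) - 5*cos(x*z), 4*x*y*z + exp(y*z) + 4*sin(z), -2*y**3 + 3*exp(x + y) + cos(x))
z*(4*x - 5*y + exp(y*z) + 5*sin(x*z))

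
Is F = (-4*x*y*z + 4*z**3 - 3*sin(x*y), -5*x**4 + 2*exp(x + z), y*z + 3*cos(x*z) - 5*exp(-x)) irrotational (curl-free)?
No, ∇×F = (z - 2*exp(x + z), -4*x*y + 12*z**2 + 3*z*sin(x*z) - 5*exp(-x), -20*x**3 + 4*x*z + 3*x*cos(x*y) + 2*exp(x + z))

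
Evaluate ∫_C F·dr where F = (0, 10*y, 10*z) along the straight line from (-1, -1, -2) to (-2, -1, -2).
0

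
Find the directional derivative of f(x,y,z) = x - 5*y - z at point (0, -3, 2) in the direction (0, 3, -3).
-2*sqrt(2)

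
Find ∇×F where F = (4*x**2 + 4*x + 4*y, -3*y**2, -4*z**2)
(0, 0, -4)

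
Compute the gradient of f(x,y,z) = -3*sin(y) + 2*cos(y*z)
(0, -2*z*sin(y*z) - 3*cos(y), -2*y*sin(y*z))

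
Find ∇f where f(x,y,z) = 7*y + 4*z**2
(0, 7, 8*z)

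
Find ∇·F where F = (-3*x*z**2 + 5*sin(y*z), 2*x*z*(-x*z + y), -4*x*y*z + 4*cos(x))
-4*x*y + 2*x*z - 3*z**2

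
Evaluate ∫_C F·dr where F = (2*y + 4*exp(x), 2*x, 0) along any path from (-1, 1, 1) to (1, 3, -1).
8 + 8*sinh(1)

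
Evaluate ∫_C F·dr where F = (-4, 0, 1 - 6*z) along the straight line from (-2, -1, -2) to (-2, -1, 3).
-10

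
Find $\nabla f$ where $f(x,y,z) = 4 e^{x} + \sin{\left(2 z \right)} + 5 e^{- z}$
(4*exp(x), 0, 2*cos(2*z) - 5*exp(-z))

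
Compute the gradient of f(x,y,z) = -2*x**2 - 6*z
(-4*x, 0, -6)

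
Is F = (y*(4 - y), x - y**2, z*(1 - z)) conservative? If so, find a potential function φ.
No, ∇×F = (0, 0, 2*y - 3) ≠ 0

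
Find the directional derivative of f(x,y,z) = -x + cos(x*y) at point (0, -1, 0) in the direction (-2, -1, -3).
sqrt(14)/7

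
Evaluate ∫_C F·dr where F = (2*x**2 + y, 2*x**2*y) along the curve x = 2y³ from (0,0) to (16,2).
9032/3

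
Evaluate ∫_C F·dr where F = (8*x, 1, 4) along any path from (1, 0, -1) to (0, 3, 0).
3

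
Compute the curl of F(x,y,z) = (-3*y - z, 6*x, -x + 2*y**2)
(4*y, 0, 9)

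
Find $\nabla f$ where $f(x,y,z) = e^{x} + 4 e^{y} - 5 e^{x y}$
(-5*y*exp(x*y) + exp(x), -5*x*exp(x*y) + 4*exp(y), 0)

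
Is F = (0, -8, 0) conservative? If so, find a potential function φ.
Yes, F is conservative. φ = -8*y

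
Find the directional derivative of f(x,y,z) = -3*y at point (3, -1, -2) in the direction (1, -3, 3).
9*sqrt(19)/19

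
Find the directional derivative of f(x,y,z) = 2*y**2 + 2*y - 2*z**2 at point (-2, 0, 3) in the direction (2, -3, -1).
3*sqrt(14)/7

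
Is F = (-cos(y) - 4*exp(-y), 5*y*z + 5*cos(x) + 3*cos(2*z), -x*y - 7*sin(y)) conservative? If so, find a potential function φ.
No, ∇×F = (-x - 5*y + 6*sin(2*z) - 7*cos(y), y, -5*sin(x) - sin(y) - 4*exp(-y)) ≠ 0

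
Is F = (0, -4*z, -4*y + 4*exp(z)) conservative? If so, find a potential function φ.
Yes, F is conservative. φ = -4*y*z + 4*exp(z)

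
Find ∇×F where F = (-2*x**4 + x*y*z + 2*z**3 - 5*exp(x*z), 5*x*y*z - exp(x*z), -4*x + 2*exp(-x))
(x*(-5*y + exp(x*z)), x*y - 5*x*exp(x*z) + 6*z**2 + 4 + 2*exp(-x), z*(-x + 5*y - exp(x*z)))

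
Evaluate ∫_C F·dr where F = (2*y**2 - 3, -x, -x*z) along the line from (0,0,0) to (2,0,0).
-6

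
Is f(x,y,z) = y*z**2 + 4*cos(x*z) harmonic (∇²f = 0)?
No, ∇²f = -4*x**2*cos(x*z) + 2*y - 4*z**2*cos(x*z)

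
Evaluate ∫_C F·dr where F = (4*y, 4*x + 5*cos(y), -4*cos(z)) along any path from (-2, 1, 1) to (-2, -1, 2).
-6*sin(1) - 4*sin(2) + 16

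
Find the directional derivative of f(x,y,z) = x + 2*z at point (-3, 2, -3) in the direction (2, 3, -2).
-2*sqrt(17)/17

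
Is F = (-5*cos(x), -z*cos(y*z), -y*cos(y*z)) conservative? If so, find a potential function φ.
Yes, F is conservative. φ = -5*sin(x) - sin(y*z)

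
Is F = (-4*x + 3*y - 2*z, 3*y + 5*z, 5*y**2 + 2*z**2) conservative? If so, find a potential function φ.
No, ∇×F = (10*y - 5, -2, -3) ≠ 0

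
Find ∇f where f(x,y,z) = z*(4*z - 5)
(0, 0, 8*z - 5)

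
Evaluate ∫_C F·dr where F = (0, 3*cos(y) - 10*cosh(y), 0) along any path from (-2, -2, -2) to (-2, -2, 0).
0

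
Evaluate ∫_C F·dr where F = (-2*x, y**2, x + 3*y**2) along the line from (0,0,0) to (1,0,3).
1/2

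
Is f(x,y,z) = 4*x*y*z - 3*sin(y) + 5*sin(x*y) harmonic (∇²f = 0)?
No, ∇²f = -5*x**2*sin(x*y) - 5*y**2*sin(x*y) + 3*sin(y)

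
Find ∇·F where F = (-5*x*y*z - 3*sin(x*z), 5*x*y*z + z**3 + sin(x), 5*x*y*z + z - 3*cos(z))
5*x*y + 5*x*z - 5*y*z - 3*z*cos(x*z) + 3*sin(z) + 1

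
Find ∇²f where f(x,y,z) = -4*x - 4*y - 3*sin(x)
3*sin(x)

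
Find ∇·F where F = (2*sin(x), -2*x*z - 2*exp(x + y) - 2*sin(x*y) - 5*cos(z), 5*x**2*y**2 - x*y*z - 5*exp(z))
-x*y - 2*x*cos(x*y) - 5*exp(z) - 2*exp(x + y) + 2*cos(x)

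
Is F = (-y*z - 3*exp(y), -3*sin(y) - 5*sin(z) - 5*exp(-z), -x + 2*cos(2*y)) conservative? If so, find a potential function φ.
No, ∇×F = (-4*sin(2*y) + 5*cos(z) - 5*exp(-z), 1 - y, z + 3*exp(y)) ≠ 0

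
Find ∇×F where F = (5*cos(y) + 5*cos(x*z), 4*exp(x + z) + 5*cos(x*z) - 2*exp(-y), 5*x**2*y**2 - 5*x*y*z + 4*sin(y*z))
(10*x**2*y - 5*x*z + 5*x*sin(x*z) + 4*z*cos(y*z) - 4*exp(x + z), -10*x*y**2 - 5*x*sin(x*z) + 5*y*z, -5*z*sin(x*z) + 4*exp(x + z) + 5*sin(y))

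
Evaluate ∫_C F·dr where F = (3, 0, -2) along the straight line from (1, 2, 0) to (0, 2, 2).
-7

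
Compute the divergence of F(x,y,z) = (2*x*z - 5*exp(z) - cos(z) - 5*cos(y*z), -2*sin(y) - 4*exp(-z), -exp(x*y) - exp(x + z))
2*z - exp(x + z) - 2*cos(y)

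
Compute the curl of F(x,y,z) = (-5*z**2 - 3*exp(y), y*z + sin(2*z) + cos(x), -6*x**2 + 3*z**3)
(-y - 2*cos(2*z), 12*x - 10*z, 3*exp(y) - sin(x))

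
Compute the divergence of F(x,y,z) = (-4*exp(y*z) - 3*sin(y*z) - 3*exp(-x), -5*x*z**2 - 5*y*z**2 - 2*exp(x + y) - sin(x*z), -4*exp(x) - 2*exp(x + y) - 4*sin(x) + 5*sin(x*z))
5*x*cos(x*z) - 5*z**2 - 2*exp(x + y) + 3*exp(-x)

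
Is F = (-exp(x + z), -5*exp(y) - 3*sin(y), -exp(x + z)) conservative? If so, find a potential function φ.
Yes, F is conservative. φ = -5*exp(y) - exp(x + z) + 3*cos(y)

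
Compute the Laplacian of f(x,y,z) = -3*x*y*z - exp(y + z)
-2*exp(y + z)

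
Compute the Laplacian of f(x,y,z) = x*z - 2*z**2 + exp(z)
exp(z) - 4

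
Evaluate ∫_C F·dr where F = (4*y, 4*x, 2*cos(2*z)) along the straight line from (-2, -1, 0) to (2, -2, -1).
-24 - sin(2)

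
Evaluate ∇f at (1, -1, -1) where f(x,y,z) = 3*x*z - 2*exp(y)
(-3, -2*exp(-1), 3)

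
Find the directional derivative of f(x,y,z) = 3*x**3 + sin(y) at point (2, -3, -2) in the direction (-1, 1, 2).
sqrt(6)*(-36 + cos(3))/6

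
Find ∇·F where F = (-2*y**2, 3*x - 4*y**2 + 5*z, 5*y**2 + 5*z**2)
-8*y + 10*z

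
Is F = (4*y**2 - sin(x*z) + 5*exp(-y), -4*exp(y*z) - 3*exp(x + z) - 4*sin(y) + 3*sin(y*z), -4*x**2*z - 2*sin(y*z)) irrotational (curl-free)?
No, ∇×F = (4*y*exp(y*z) - 3*y*cos(y*z) - 2*z*cos(y*z) + 3*exp(x + z), x*(8*z - cos(x*z)), -8*y - 3*exp(x + z) + 5*exp(-y))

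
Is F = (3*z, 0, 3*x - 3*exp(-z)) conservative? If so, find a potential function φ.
Yes, F is conservative. φ = 3*x*z + 3*exp(-z)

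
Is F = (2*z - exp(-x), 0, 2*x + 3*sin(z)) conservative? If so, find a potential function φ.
Yes, F is conservative. φ = 2*x*z - 3*cos(z) + exp(-x)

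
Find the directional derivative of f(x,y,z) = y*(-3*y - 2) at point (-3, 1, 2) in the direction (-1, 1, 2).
-4*sqrt(6)/3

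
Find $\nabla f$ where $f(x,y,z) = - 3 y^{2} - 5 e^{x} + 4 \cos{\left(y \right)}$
(-5*exp(x), -6*y - 4*sin(y), 0)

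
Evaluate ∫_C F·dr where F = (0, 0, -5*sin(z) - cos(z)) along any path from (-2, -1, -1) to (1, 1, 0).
-5*cos(1) - sin(1) + 5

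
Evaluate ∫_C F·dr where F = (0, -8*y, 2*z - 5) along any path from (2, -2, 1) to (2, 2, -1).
10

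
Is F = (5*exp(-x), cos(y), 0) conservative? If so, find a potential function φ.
Yes, F is conservative. φ = sin(y) - 5*exp(-x)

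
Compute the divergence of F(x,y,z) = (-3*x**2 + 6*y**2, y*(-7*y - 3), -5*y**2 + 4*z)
-6*x - 14*y + 1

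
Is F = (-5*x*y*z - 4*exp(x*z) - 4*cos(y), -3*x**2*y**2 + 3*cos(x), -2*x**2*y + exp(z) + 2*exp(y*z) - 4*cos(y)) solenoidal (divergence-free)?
No, ∇·F = -6*x**2*y - 5*y*z + 2*y*exp(y*z) - 4*z*exp(x*z) + exp(z)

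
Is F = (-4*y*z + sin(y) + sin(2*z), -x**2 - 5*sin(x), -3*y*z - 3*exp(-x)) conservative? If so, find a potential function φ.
No, ∇×F = (-3*z, -4*y + 2*cos(2*z) - 3*exp(-x), -2*x + 4*z - 5*cos(x) - cos(y)) ≠ 0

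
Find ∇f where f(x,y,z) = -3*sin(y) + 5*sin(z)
(0, -3*cos(y), 5*cos(z))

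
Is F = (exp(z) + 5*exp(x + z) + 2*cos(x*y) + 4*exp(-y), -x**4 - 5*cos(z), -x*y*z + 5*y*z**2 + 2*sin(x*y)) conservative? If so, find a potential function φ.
No, ∇×F = (-x*z + 2*x*cos(x*y) + 5*z**2 - 5*sin(z), y*z - 2*y*cos(x*y) + exp(z) + 5*exp(x + z), -4*x**3 + 2*x*sin(x*y) + 4*exp(-y)) ≠ 0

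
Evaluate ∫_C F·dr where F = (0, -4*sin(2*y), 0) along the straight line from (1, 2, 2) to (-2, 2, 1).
0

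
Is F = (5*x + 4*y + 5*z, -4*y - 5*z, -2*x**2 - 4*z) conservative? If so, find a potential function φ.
No, ∇×F = (5, 4*x + 5, -4) ≠ 0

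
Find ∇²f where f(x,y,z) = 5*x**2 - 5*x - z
10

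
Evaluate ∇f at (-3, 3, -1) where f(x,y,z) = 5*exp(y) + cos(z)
(0, 5*exp(3), sin(1))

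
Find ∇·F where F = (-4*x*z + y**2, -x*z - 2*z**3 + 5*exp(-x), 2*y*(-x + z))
2*y - 4*z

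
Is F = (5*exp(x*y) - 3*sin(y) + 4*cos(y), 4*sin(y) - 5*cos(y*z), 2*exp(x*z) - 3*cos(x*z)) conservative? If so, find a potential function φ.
No, ∇×F = (-5*y*sin(y*z), -z*(2*exp(x*z) + 3*sin(x*z)), -5*x*exp(x*y) + 4*sin(y) + 3*cos(y)) ≠ 0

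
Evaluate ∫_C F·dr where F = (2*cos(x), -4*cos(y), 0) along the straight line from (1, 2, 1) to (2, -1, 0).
2*sin(1) + 6*sin(2)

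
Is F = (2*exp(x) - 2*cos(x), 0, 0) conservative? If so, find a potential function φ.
Yes, F is conservative. φ = 2*exp(x) - 2*sin(x)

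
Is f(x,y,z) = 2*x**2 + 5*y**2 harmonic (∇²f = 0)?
No, ∇²f = 14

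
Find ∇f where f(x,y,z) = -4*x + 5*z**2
(-4, 0, 10*z)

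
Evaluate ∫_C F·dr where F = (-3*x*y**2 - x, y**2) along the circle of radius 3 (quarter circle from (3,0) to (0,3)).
297/4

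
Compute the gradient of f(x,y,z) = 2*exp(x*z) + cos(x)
(2*z*exp(x*z) - sin(x), 0, 2*x*exp(x*z))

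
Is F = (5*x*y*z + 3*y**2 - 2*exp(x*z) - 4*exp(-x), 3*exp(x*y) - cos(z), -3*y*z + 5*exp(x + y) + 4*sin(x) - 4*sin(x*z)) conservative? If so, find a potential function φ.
No, ∇×F = (-3*z + 5*exp(x + y) - sin(z), 5*x*y - 2*x*exp(x*z) + 4*z*cos(x*z) - 5*exp(x + y) - 4*cos(x), -5*x*z + 3*y*exp(x*y) - 6*y) ≠ 0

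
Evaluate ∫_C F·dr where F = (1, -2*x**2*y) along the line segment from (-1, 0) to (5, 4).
-170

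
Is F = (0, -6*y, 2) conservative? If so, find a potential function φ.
Yes, F is conservative. φ = -3*y**2 + 2*z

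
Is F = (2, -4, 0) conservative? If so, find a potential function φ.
Yes, F is conservative. φ = 2*x - 4*y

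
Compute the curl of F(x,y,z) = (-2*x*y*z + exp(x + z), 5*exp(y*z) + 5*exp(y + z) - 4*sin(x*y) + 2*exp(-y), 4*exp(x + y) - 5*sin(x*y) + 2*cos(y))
(-5*x*cos(x*y) - 5*y*exp(y*z) + 4*exp(x + y) - 5*exp(y + z) - 2*sin(y), -2*x*y + 5*y*cos(x*y) - 4*exp(x + y) + exp(x + z), 2*x*z - 4*y*cos(x*y))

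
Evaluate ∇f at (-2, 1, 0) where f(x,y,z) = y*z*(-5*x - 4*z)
(0, 0, 10)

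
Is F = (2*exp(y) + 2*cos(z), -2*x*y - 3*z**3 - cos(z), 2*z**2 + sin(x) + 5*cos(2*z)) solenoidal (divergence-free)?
No, ∇·F = -2*x + 4*z - 10*sin(2*z)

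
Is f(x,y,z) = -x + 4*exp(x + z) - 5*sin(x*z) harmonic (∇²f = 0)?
No, ∇²f = 5*x**2*sin(x*z) + 5*z**2*sin(x*z) + 8*exp(x + z)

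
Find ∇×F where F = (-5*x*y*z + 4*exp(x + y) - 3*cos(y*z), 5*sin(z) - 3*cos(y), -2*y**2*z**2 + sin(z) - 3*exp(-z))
(-4*y*z**2 - 5*cos(z), y*(-5*x + 3*sin(y*z)), 5*x*z - 3*z*sin(y*z) - 4*exp(x + y))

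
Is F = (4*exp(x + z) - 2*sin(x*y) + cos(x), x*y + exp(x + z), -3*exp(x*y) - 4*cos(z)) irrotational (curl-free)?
No, ∇×F = (-3*x*exp(x*y) - exp(x + z), 3*y*exp(x*y) + 4*exp(x + z), 2*x*cos(x*y) + y + exp(x + z))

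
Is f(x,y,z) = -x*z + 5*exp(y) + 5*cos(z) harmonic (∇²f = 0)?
No, ∇²f = 5*exp(y) - 5*cos(z)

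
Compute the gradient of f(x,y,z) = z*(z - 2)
(0, 0, 2*z - 2)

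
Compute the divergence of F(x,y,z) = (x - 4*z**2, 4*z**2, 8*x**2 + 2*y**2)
1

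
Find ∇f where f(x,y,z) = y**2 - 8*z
(0, 2*y, -8)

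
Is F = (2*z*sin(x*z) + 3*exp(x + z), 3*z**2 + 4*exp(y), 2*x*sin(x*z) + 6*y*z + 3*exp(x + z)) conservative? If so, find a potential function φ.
Yes, F is conservative. φ = 3*y*z**2 + 4*exp(y) + 3*exp(x + z) - 2*cos(x*z)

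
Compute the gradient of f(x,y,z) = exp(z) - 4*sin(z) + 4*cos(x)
(-4*sin(x), 0, exp(z) - 4*cos(z))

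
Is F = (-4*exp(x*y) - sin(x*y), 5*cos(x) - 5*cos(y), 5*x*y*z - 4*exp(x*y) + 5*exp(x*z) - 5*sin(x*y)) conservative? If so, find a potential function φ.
No, ∇×F = (x*(5*z - 4*exp(x*y) - 5*cos(x*y)), -5*y*z + 4*y*exp(x*y) + 5*y*cos(x*y) - 5*z*exp(x*z), 4*x*exp(x*y) + x*cos(x*y) - 5*sin(x)) ≠ 0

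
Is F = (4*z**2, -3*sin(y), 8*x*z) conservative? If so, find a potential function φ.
Yes, F is conservative. φ = 4*x*z**2 + 3*cos(y)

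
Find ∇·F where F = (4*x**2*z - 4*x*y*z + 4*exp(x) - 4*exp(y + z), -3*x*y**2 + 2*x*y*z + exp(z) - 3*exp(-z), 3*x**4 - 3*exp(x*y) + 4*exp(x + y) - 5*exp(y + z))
-6*x*y + 10*x*z - 4*y*z + 4*exp(x) - 5*exp(y + z)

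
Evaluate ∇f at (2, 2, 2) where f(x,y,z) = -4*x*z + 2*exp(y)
(-8, 2*exp(2), -8)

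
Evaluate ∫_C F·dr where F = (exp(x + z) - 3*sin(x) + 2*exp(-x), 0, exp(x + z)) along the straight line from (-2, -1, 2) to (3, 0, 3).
3*cos(3) - 1 - 2*exp(-3) - 3*cos(2) + 2*exp(2) + exp(6)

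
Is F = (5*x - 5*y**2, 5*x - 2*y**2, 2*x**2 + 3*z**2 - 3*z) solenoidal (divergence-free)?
No, ∇·F = -4*y + 6*z + 2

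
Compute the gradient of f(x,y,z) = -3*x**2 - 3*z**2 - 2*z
(-6*x, 0, -6*z - 2)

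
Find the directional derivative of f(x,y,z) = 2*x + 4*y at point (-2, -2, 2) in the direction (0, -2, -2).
-2*sqrt(2)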